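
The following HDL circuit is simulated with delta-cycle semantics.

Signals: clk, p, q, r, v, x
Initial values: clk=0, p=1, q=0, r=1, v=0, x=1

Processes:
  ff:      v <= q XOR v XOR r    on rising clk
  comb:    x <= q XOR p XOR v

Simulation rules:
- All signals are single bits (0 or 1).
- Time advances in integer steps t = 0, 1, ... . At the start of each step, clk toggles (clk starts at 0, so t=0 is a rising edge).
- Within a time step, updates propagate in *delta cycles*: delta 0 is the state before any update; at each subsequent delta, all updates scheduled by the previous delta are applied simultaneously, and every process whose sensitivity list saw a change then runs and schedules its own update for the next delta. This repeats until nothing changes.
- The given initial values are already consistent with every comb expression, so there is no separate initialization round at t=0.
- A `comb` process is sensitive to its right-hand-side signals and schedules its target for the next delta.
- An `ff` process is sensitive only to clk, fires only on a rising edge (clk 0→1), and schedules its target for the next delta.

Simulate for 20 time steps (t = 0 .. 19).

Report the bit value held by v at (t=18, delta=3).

0

t=0 Δ0: v=0 p=1 r=1 q=0 x=1 clk=0
  Δ1: clk:0→1
  Δ2: v:0→1
  Δ3: x:1→0
  (3Δ to stable)
t=1 Δ0: v=1 p=1 r=1 q=0 x=0 clk=1
  Δ1: clk:1→0
  (1Δ to stable)
t=2 Δ0: v=1 p=1 r=1 q=0 x=0 clk=0
  Δ1: clk:0→1
  Δ2: v:1→0
  Δ3: x:0→1
  (3Δ to stable)
t=3 Δ0: v=0 p=1 r=1 q=0 x=1 clk=1
  Δ1: clk:1→0
  (1Δ to stable)
t=4 Δ0: v=0 p=1 r=1 q=0 x=1 clk=0
  Δ1: clk:0→1
  Δ2: v:0→1
  Δ3: x:1→0
  (3Δ to stable)
t=5 Δ0: v=1 p=1 r=1 q=0 x=0 clk=1
  Δ1: clk:1→0
  (1Δ to stable)
t=6 Δ0: v=1 p=1 r=1 q=0 x=0 clk=0
  Δ1: clk:0→1
  Δ2: v:1→0
  Δ3: x:0→1
  (3Δ to stable)
t=7 Δ0: v=0 p=1 r=1 q=0 x=1 clk=1
  Δ1: clk:1→0
  (1Δ to stable)
t=8 Δ0: v=0 p=1 r=1 q=0 x=1 clk=0
  Δ1: clk:0→1
  Δ2: v:0→1
  Δ3: x:1→0
  (3Δ to stable)
t=9 Δ0: v=1 p=1 r=1 q=0 x=0 clk=1
  Δ1: clk:1→0
  (1Δ to stable)
t=10 Δ0: v=1 p=1 r=1 q=0 x=0 clk=0
  Δ1: clk:0→1
  Δ2: v:1→0
  Δ3: x:0→1
  (3Δ to stable)
t=11 Δ0: v=0 p=1 r=1 q=0 x=1 clk=1
  Δ1: clk:1→0
  (1Δ to stable)
t=12 Δ0: v=0 p=1 r=1 q=0 x=1 clk=0
  Δ1: clk:0→1
  Δ2: v:0→1
  Δ3: x:1→0
  (3Δ to stable)
t=13 Δ0: v=1 p=1 r=1 q=0 x=0 clk=1
  Δ1: clk:1→0
  (1Δ to stable)
t=14 Δ0: v=1 p=1 r=1 q=0 x=0 clk=0
  Δ1: clk:0→1
  Δ2: v:1→0
  Δ3: x:0→1
  (3Δ to stable)
t=15 Δ0: v=0 p=1 r=1 q=0 x=1 clk=1
  Δ1: clk:1→0
  (1Δ to stable)
t=16 Δ0: v=0 p=1 r=1 q=0 x=1 clk=0
  Δ1: clk:0→1
  Δ2: v:0→1
  Δ3: x:1→0
  (3Δ to stable)
t=17 Δ0: v=1 p=1 r=1 q=0 x=0 clk=1
  Δ1: clk:1→0
  (1Δ to stable)
t=18 Δ0: v=1 p=1 r=1 q=0 x=0 clk=0
  Δ1: clk:0→1
  Δ2: v:1→0
  Δ3: x:0→1
  (3Δ to stable)
t=19 Δ0: v=0 p=1 r=1 q=0 x=1 clk=1
  Δ1: clk:1→0
  (1Δ to stable)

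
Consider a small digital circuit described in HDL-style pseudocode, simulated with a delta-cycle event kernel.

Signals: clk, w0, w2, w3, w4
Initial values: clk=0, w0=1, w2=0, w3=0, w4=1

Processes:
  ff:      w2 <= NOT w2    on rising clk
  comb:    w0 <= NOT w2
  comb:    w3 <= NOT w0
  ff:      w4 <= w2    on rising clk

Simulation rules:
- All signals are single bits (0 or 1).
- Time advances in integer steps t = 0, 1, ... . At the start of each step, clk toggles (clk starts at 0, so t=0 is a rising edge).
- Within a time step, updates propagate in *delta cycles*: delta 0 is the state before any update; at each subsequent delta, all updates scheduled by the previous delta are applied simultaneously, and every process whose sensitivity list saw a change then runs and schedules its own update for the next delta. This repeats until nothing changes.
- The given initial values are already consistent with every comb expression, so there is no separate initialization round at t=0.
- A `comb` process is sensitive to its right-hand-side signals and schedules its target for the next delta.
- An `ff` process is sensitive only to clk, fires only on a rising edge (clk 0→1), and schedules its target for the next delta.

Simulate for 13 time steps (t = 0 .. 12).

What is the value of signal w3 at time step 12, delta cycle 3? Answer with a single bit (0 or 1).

0

[bits: w3,clk,w2,w0,w4]
t=0: Δ0=00011 Δ1=01011 Δ2=01110 Δ3=01100 Δ4=11100 | 4Δ
t=1: Δ0=11100 Δ1=10100 | 1Δ
t=2: Δ0=10100 Δ1=11100 Δ2=11001 Δ3=11011 Δ4=01011 | 4Δ
t=3: Δ0=01011 Δ1=00011 | 1Δ
t=4: Δ0=00011 Δ1=01011 Δ2=01110 Δ3=01100 Δ4=11100 | 4Δ
t=5: Δ0=11100 Δ1=10100 | 1Δ
t=6: Δ0=10100 Δ1=11100 Δ2=11001 Δ3=11011 Δ4=01011 | 4Δ
t=7: Δ0=01011 Δ1=00011 | 1Δ
t=8: Δ0=00011 Δ1=01011 Δ2=01110 Δ3=01100 Δ4=11100 | 4Δ
t=9: Δ0=11100 Δ1=10100 | 1Δ
t=10: Δ0=10100 Δ1=11100 Δ2=11001 Δ3=11011 Δ4=01011 | 4Δ
t=11: Δ0=01011 Δ1=00011 | 1Δ
t=12: Δ0=00011 Δ1=01011 Δ2=01110 Δ3=01100 Δ4=11100 | 4Δ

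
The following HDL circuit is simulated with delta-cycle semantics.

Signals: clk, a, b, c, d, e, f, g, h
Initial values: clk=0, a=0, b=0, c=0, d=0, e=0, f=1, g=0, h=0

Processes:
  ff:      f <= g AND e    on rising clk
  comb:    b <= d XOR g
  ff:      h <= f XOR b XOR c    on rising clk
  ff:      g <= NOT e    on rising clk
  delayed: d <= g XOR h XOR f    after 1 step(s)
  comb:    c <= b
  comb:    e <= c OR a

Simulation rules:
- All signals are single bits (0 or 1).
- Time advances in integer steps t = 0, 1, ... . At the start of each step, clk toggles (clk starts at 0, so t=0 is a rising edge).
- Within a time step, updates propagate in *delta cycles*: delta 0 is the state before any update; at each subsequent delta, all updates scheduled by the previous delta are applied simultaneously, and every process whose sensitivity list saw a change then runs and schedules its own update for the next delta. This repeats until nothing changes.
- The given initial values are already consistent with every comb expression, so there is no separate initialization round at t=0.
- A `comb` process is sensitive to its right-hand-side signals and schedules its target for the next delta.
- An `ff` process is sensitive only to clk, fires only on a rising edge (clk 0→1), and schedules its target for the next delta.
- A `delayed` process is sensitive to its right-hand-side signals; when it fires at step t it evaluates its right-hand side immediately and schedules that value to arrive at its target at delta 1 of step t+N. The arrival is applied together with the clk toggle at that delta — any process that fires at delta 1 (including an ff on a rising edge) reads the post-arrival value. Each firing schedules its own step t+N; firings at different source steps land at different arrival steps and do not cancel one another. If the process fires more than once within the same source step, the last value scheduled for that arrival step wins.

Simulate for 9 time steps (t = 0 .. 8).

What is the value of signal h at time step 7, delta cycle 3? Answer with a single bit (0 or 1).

0

t=0 Δ0: b=0 a=0 h=0 e=0 d=0 f=1 c=0 clk=0 g=0
  Δ1: clk:0→1
  Δ2: h:0→1, f:1→0, g:0→1
  Δ3: b:0→1
  Δ4: c:0→1
  Δ5: e:0→1
  (5Δ to stable)
t=1 Δ0: b=1 a=0 h=1 e=1 d=0 f=0 c=1 clk=1 g=1
  Δ1: clk:1→0
  (1Δ to stable)
t=2 Δ0: b=1 a=0 h=1 e=1 d=0 f=0 c=1 clk=0 g=1
  Δ1: clk:0→1
  Δ2: h:1→0, f:0→1, g:1→0
  Δ3: b:1→0
  Δ4: c:1→0
  Δ5: e:1→0
  (5Δ to stable)
t=3 Δ0: b=0 a=0 h=0 e=0 d=0 f=1 c=0 clk=1 g=0
  Δ1: d:0→1, clk:1→0
  Δ2: b:0→1
  Δ3: c:0→1
  Δ4: e:0→1
  (4Δ to stable)
t=4 Δ0: b=1 a=0 h=0 e=1 d=1 f=1 c=1 clk=0 g=0
  Δ1: clk:0→1
  Δ2: h:0→1, f:1→0
  (2Δ to stable)
t=5 Δ0: b=1 a=0 h=1 e=1 d=1 f=0 c=1 clk=1 g=0
  Δ1: clk:1→0
  (1Δ to stable)
t=6 Δ0: b=1 a=0 h=1 e=1 d=1 f=0 c=1 clk=0 g=0
  Δ1: clk:0→1
  Δ2: h:1→0
  (2Δ to stable)
t=7 Δ0: b=1 a=0 h=0 e=1 d=1 f=0 c=1 clk=1 g=0
  Δ1: d:1→0, clk:1→0
  Δ2: b:1→0
  Δ3: c:1→0
  Δ4: e:1→0
  (4Δ to stable)
t=8 Δ0: b=0 a=0 h=0 e=0 d=0 f=0 c=0 clk=0 g=0
  Δ1: clk:0→1
  Δ2: g:0→1
  Δ3: b:0→1
  Δ4: c:0→1
  Δ5: e:0→1
  (5Δ to stable)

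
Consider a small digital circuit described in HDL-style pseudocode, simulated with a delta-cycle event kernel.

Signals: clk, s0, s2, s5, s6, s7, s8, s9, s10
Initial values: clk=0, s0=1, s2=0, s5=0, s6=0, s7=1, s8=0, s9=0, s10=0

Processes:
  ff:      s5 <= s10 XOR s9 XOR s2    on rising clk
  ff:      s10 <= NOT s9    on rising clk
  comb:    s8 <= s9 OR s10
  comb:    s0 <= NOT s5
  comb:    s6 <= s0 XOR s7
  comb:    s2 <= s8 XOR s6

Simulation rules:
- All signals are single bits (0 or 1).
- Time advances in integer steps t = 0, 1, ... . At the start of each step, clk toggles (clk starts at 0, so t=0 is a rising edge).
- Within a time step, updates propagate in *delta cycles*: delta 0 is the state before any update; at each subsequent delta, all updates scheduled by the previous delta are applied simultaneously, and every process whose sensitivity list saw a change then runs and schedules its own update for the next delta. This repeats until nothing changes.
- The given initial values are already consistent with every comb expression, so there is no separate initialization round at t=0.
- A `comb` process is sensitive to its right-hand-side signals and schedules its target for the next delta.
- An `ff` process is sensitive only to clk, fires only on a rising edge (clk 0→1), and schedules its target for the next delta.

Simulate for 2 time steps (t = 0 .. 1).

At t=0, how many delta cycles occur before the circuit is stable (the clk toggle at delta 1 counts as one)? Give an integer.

4

[bits: s7,s8,s6,s5,clk,s9,s2,s0,s10]
t=0: Δ0=100000010 Δ1=100010010 Δ2=100010011 Δ3=110010011 Δ4=110010111 | 4Δ
t=1: Δ0=110010111 Δ1=110000111 | 1Δ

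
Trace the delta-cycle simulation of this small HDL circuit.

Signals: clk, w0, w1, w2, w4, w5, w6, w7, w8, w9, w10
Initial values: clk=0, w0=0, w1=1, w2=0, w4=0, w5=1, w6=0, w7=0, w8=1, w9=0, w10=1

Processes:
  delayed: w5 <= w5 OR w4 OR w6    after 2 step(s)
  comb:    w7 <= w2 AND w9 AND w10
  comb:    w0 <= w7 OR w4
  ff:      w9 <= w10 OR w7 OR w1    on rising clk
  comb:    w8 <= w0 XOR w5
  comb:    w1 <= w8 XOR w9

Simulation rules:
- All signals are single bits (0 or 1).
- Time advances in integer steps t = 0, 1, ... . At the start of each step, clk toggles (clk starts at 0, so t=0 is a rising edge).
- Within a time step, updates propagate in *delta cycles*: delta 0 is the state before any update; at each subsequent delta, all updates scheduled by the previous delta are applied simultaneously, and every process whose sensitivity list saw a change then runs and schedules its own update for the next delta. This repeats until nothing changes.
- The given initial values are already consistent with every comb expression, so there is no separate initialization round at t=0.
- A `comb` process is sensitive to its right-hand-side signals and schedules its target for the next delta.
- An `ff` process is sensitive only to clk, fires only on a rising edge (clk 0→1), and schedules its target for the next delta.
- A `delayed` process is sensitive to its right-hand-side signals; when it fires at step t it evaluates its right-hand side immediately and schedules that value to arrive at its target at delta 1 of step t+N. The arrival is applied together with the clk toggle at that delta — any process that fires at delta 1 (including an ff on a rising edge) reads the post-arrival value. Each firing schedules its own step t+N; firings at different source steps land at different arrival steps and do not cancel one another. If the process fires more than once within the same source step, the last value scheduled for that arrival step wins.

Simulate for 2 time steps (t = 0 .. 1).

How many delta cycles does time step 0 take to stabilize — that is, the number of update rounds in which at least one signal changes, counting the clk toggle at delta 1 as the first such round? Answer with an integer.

3

t=0 Δ0: w6=0 w2=0 w0=0 w4=0 w7=0 w5=1 w10=1 w1=1 clk=0 w9=0 w8=1
  Δ1: clk:0→1
  Δ2: w9:0→1
  Δ3: w1:1→0
  (3Δ to stable)
t=1 Δ0: w6=0 w2=0 w0=0 w4=0 w7=0 w5=1 w10=1 w1=0 clk=1 w9=1 w8=1
  Δ1: clk:1→0
  (1Δ to stable)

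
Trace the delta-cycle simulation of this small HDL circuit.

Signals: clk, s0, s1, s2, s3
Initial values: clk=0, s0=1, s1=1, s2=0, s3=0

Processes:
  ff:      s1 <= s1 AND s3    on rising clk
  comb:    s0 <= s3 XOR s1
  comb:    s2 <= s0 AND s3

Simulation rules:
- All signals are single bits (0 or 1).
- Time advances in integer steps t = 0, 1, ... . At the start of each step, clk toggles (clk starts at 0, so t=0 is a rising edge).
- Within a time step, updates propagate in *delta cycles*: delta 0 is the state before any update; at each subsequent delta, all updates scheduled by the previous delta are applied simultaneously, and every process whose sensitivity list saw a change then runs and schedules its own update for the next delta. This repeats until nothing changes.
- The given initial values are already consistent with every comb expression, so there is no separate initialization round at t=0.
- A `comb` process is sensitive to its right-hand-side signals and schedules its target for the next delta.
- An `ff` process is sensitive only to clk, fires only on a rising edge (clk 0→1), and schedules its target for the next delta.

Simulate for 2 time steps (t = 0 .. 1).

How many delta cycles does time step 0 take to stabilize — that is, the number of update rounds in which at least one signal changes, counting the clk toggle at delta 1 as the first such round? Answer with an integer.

3

t=0 Δ0: clk=0 s3=0 s2=0 s1=1 s0=1
  Δ1: clk:0→1
  Δ2: s1:1→0
  Δ3: s0:1→0
  (3Δ to stable)
t=1 Δ0: clk=1 s3=0 s2=0 s1=0 s0=0
  Δ1: clk:1→0
  (1Δ to stable)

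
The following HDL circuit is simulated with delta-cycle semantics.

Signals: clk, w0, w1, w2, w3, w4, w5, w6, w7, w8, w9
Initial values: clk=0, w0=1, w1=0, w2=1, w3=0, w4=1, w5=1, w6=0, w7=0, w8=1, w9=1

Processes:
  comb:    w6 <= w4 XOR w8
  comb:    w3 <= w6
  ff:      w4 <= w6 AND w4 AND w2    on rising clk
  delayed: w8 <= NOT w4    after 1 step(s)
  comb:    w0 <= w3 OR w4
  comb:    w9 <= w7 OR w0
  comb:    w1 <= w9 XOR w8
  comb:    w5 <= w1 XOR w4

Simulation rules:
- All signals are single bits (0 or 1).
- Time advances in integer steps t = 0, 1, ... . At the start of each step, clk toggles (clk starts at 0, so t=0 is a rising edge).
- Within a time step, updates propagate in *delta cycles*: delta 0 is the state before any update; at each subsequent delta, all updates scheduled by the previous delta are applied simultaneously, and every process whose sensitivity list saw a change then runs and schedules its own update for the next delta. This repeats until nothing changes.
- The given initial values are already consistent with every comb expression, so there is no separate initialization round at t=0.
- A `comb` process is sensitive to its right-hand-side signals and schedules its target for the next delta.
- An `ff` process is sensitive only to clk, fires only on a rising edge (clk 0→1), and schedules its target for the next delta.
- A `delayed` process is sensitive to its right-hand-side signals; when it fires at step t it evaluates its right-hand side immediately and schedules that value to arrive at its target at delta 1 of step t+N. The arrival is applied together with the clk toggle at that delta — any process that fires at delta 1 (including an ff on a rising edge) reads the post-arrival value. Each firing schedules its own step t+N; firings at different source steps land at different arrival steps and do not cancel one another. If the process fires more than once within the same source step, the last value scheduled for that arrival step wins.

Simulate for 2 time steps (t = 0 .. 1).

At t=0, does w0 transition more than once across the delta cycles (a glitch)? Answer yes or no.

t=0 Δ0: w9=1 w1=0 w2=1 w4=1 clk=0 w7=0 w3=0 w0=1 w8=1 w5=1 w6=0
  Δ1: clk:0→1
  Δ2: w4:1→0
  Δ3: w0:1→0, w5:1→0, w6:0→1
  Δ4: w9:1→0, w3:0→1
  Δ5: w1:0→1, w0:0→1
  Δ6: w9:0→1, w5:0→1
  Δ7: w1:1→0
  Δ8: w5:1→0
  (8Δ to stable)
t=1 Δ0: w9=1 w1=0 w2=1 w4=0 clk=1 w7=0 w3=1 w0=1 w8=1 w5=0 w6=1
  Δ1: clk:1→0
  (1Δ to stable)

yes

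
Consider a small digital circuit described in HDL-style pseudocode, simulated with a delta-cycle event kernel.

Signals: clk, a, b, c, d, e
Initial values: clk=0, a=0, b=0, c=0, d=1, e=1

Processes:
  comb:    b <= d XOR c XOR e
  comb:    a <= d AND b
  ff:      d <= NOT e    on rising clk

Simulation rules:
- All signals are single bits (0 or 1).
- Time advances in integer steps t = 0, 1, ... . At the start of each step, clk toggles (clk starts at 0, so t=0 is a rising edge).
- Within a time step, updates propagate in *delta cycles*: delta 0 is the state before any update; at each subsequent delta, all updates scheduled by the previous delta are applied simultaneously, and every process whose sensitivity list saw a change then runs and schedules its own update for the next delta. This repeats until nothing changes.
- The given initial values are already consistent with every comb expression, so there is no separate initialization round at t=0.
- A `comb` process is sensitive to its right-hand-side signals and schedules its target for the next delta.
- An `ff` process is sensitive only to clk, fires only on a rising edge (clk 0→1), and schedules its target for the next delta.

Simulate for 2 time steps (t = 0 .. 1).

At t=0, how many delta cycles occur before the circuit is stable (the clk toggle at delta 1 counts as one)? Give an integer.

t=0 Δ0: a=0 e=1 c=0 d=1 b=0 clk=0
  Δ1: clk:0→1
  Δ2: d:1→0
  Δ3: b:0→1
  (3Δ to stable)
t=1 Δ0: a=0 e=1 c=0 d=0 b=1 clk=1
  Δ1: clk:1→0
  (1Δ to stable)

3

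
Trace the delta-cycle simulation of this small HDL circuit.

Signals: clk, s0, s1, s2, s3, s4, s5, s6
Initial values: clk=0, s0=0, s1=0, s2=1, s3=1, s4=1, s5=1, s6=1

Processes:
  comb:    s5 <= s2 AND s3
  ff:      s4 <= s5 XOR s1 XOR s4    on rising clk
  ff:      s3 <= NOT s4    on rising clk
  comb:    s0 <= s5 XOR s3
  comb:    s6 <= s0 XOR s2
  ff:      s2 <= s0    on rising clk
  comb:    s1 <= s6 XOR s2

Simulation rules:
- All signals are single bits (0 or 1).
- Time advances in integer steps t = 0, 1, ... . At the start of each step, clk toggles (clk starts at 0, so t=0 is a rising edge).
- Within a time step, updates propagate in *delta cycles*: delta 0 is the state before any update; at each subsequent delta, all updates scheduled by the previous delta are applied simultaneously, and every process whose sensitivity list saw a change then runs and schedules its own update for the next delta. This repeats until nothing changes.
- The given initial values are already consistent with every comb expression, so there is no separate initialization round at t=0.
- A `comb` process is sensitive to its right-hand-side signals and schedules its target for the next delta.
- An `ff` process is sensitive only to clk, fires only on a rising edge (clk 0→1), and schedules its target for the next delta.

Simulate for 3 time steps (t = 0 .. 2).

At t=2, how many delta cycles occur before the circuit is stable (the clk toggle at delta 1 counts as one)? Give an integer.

5

t0.Δ0 s6=1 s1=0 clk=0 s2=1 s4=1 s0=0 s3=1 s5=1
t0.Δ1 s6=1 s1=0 clk=1 s2=1 s4=1 s0=0 s3=1 s5=1
t0.Δ2 s6=1 s1=0 clk=1 s2=0 s4=0 s0=0 s3=0 s5=1
t0.Δ3 s6=0 s1=1 clk=1 s2=0 s4=0 s0=1 s3=0 s5=0
t0.Δ4 s6=1 s1=0 clk=1 s2=0 s4=0 s0=0 s3=0 s5=0
t0.Δ5 s6=0 s1=1 clk=1 s2=0 s4=0 s0=0 s3=0 s5=0
t0.Δ6 s6=0 s1=0 clk=1 s2=0 s4=0 s0=0 s3=0 s5=0
t1.Δ0 s6=0 s1=0 clk=1 s2=0 s4=0 s0=0 s3=0 s5=0
t1.Δ1 s6=0 s1=0 clk=0 s2=0 s4=0 s0=0 s3=0 s5=0
t2.Δ0 s6=0 s1=0 clk=0 s2=0 s4=0 s0=0 s3=0 s5=0
t2.Δ1 s6=0 s1=0 clk=1 s2=0 s4=0 s0=0 s3=0 s5=0
t2.Δ2 s6=0 s1=0 clk=1 s2=0 s4=0 s0=0 s3=1 s5=0
t2.Δ3 s6=0 s1=0 clk=1 s2=0 s4=0 s0=1 s3=1 s5=0
t2.Δ4 s6=1 s1=0 clk=1 s2=0 s4=0 s0=1 s3=1 s5=0
t2.Δ5 s6=1 s1=1 clk=1 s2=0 s4=0 s0=1 s3=1 s5=0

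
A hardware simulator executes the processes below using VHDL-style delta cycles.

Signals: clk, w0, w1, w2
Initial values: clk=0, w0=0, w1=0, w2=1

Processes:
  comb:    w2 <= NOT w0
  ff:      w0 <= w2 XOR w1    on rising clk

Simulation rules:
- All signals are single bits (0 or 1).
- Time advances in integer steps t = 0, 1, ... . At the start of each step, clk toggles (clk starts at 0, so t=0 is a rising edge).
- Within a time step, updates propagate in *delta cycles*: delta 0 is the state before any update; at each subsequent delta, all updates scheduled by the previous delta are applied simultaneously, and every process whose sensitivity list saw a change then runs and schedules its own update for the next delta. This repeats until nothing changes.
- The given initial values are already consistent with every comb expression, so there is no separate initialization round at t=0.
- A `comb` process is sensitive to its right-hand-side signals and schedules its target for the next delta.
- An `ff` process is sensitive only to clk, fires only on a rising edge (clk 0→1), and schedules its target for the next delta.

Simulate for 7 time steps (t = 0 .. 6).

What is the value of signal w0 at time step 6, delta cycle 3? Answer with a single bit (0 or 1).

t0.Δ0 w1=0 w0=0 w2=1 clk=0
t0.Δ1 w1=0 w0=0 w2=1 clk=1
t0.Δ2 w1=0 w0=1 w2=1 clk=1
t0.Δ3 w1=0 w0=1 w2=0 clk=1
t1.Δ0 w1=0 w0=1 w2=0 clk=1
t1.Δ1 w1=0 w0=1 w2=0 clk=0
t2.Δ0 w1=0 w0=1 w2=0 clk=0
t2.Δ1 w1=0 w0=1 w2=0 clk=1
t2.Δ2 w1=0 w0=0 w2=0 clk=1
t2.Δ3 w1=0 w0=0 w2=1 clk=1
t3.Δ0 w1=0 w0=0 w2=1 clk=1
t3.Δ1 w1=0 w0=0 w2=1 clk=0
t4.Δ0 w1=0 w0=0 w2=1 clk=0
t4.Δ1 w1=0 w0=0 w2=1 clk=1
t4.Δ2 w1=0 w0=1 w2=1 clk=1
t4.Δ3 w1=0 w0=1 w2=0 clk=1
t5.Δ0 w1=0 w0=1 w2=0 clk=1
t5.Δ1 w1=0 w0=1 w2=0 clk=0
t6.Δ0 w1=0 w0=1 w2=0 clk=0
t6.Δ1 w1=0 w0=1 w2=0 clk=1
t6.Δ2 w1=0 w0=0 w2=0 clk=1
t6.Δ3 w1=0 w0=0 w2=1 clk=1

0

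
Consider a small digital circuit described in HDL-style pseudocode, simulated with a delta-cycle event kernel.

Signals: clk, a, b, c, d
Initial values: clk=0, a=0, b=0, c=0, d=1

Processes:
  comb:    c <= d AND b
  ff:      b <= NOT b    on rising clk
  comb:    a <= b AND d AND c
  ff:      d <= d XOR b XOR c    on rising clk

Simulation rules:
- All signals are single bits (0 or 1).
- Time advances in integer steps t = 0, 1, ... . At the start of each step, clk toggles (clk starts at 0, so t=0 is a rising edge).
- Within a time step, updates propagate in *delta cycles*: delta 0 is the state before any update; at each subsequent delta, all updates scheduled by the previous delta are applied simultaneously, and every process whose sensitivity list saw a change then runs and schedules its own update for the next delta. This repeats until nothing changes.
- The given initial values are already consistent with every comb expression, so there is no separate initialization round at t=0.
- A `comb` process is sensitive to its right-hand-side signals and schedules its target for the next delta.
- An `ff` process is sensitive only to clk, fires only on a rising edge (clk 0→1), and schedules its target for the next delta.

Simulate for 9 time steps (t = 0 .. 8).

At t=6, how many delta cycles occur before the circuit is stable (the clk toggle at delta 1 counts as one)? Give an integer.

3

[bits: d,a,c,clk,b]
t=0: Δ0=10000 Δ1=10010 Δ2=10011 Δ3=10111 Δ4=11111 | 4Δ
t=1: Δ0=11111 Δ1=11101 | 1Δ
t=2: Δ0=11101 Δ1=11111 Δ2=11110 Δ3=10010 | 3Δ
t=3: Δ0=10010 Δ1=10000 | 1Δ
t=4: Δ0=10000 Δ1=10010 Δ2=10011 Δ3=10111 Δ4=11111 | 4Δ
t=5: Δ0=11111 Δ1=11101 | 1Δ
t=6: Δ0=11101 Δ1=11111 Δ2=11110 Δ3=10010 | 3Δ
t=7: Δ0=10010 Δ1=10000 | 1Δ
t=8: Δ0=10000 Δ1=10010 Δ2=10011 Δ3=10111 Δ4=11111 | 4Δ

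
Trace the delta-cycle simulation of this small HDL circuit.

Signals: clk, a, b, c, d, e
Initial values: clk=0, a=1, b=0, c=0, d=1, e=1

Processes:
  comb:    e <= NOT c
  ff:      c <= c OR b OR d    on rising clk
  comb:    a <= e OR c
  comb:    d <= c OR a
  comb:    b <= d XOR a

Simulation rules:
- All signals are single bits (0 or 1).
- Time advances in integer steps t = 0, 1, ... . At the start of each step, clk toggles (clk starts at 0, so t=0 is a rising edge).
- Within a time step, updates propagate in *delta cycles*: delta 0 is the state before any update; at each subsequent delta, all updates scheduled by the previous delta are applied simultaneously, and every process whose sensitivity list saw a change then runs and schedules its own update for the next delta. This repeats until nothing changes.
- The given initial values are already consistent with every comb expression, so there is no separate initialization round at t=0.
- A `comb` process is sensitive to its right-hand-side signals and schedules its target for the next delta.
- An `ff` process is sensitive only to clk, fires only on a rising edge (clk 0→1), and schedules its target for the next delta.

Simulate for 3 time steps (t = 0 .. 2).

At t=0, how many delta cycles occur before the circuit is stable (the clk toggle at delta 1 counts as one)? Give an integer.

3

t=0 Δ0: c=0 e=1 b=0 d=1 clk=0 a=1
  Δ1: clk:0→1
  Δ2: c:0→1
  Δ3: e:1→0
  (3Δ to stable)
t=1 Δ0: c=1 e=0 b=0 d=1 clk=1 a=1
  Δ1: clk:1→0
  (1Δ to stable)
t=2 Δ0: c=1 e=0 b=0 d=1 clk=0 a=1
  Δ1: clk:0→1
  (1Δ to stable)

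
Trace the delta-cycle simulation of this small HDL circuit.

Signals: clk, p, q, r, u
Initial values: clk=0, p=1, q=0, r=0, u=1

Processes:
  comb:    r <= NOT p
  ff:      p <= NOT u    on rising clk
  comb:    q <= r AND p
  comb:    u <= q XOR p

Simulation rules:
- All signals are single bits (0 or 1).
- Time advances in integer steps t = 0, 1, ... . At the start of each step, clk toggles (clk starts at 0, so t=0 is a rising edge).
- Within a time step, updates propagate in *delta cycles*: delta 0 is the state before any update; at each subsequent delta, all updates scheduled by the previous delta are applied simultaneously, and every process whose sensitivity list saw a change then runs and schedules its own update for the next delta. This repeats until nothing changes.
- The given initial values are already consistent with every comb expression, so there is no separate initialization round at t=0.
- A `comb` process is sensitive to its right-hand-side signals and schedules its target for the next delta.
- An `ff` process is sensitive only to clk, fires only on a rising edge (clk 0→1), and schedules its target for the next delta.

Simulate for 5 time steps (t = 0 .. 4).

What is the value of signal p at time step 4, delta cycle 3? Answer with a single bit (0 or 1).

t0.Δ0 u=1 clk=0 q=0 r=0 p=1
t0.Δ1 u=1 clk=1 q=0 r=0 p=1
t0.Δ2 u=1 clk=1 q=0 r=0 p=0
t0.Δ3 u=0 clk=1 q=0 r=1 p=0
t1.Δ0 u=0 clk=1 q=0 r=1 p=0
t1.Δ1 u=0 clk=0 q=0 r=1 p=0
t2.Δ0 u=0 clk=0 q=0 r=1 p=0
t2.Δ1 u=0 clk=1 q=0 r=1 p=0
t2.Δ2 u=0 clk=1 q=0 r=1 p=1
t2.Δ3 u=1 clk=1 q=1 r=0 p=1
t2.Δ4 u=0 clk=1 q=0 r=0 p=1
t2.Δ5 u=1 clk=1 q=0 r=0 p=1
t3.Δ0 u=1 clk=1 q=0 r=0 p=1
t3.Δ1 u=1 clk=0 q=0 r=0 p=1
t4.Δ0 u=1 clk=0 q=0 r=0 p=1
t4.Δ1 u=1 clk=1 q=0 r=0 p=1
t4.Δ2 u=1 clk=1 q=0 r=0 p=0
t4.Δ3 u=0 clk=1 q=0 r=1 p=0

0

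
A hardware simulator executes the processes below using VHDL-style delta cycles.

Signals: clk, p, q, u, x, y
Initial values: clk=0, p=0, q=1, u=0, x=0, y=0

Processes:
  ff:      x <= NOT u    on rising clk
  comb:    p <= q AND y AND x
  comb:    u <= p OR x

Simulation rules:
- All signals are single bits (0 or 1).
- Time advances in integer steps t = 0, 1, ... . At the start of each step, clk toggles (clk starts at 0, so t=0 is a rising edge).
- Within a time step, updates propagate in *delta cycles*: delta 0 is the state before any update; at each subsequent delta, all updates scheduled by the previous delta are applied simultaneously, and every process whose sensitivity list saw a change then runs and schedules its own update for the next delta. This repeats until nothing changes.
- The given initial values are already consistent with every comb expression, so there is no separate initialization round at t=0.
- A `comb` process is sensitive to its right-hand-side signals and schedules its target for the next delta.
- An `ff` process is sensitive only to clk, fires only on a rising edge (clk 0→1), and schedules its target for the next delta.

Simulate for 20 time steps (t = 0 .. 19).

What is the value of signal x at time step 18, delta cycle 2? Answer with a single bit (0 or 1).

0

t0.Δ0 u=0 clk=0 y=0 q=1 p=0 x=0
t0.Δ1 u=0 clk=1 y=0 q=1 p=0 x=0
t0.Δ2 u=0 clk=1 y=0 q=1 p=0 x=1
t0.Δ3 u=1 clk=1 y=0 q=1 p=0 x=1
t1.Δ0 u=1 clk=1 y=0 q=1 p=0 x=1
t1.Δ1 u=1 clk=0 y=0 q=1 p=0 x=1
t2.Δ0 u=1 clk=0 y=0 q=1 p=0 x=1
t2.Δ1 u=1 clk=1 y=0 q=1 p=0 x=1
t2.Δ2 u=1 clk=1 y=0 q=1 p=0 x=0
t2.Δ3 u=0 clk=1 y=0 q=1 p=0 x=0
t3.Δ0 u=0 clk=1 y=0 q=1 p=0 x=0
t3.Δ1 u=0 clk=0 y=0 q=1 p=0 x=0
t4.Δ0 u=0 clk=0 y=0 q=1 p=0 x=0
t4.Δ1 u=0 clk=1 y=0 q=1 p=0 x=0
t4.Δ2 u=0 clk=1 y=0 q=1 p=0 x=1
t4.Δ3 u=1 clk=1 y=0 q=1 p=0 x=1
t5.Δ0 u=1 clk=1 y=0 q=1 p=0 x=1
t5.Δ1 u=1 clk=0 y=0 q=1 p=0 x=1
t6.Δ0 u=1 clk=0 y=0 q=1 p=0 x=1
t6.Δ1 u=1 clk=1 y=0 q=1 p=0 x=1
t6.Δ2 u=1 clk=1 y=0 q=1 p=0 x=0
t6.Δ3 u=0 clk=1 y=0 q=1 p=0 x=0
t7.Δ0 u=0 clk=1 y=0 q=1 p=0 x=0
t7.Δ1 u=0 clk=0 y=0 q=1 p=0 x=0
t8.Δ0 u=0 clk=0 y=0 q=1 p=0 x=0
t8.Δ1 u=0 clk=1 y=0 q=1 p=0 x=0
t8.Δ2 u=0 clk=1 y=0 q=1 p=0 x=1
t8.Δ3 u=1 clk=1 y=0 q=1 p=0 x=1
t9.Δ0 u=1 clk=1 y=0 q=1 p=0 x=1
t9.Δ1 u=1 clk=0 y=0 q=1 p=0 x=1
t10.Δ0 u=1 clk=0 y=0 q=1 p=0 x=1
t10.Δ1 u=1 clk=1 y=0 q=1 p=0 x=1
t10.Δ2 u=1 clk=1 y=0 q=1 p=0 x=0
t10.Δ3 u=0 clk=1 y=0 q=1 p=0 x=0
t11.Δ0 u=0 clk=1 y=0 q=1 p=0 x=0
t11.Δ1 u=0 clk=0 y=0 q=1 p=0 x=0
t12.Δ0 u=0 clk=0 y=0 q=1 p=0 x=0
t12.Δ1 u=0 clk=1 y=0 q=1 p=0 x=0
t12.Δ2 u=0 clk=1 y=0 q=1 p=0 x=1
t12.Δ3 u=1 clk=1 y=0 q=1 p=0 x=1
t13.Δ0 u=1 clk=1 y=0 q=1 p=0 x=1
t13.Δ1 u=1 clk=0 y=0 q=1 p=0 x=1
t14.Δ0 u=1 clk=0 y=0 q=1 p=0 x=1
t14.Δ1 u=1 clk=1 y=0 q=1 p=0 x=1
t14.Δ2 u=1 clk=1 y=0 q=1 p=0 x=0
t14.Δ3 u=0 clk=1 y=0 q=1 p=0 x=0
t15.Δ0 u=0 clk=1 y=0 q=1 p=0 x=0
t15.Δ1 u=0 clk=0 y=0 q=1 p=0 x=0
t16.Δ0 u=0 clk=0 y=0 q=1 p=0 x=0
t16.Δ1 u=0 clk=1 y=0 q=1 p=0 x=0
t16.Δ2 u=0 clk=1 y=0 q=1 p=0 x=1
t16.Δ3 u=1 clk=1 y=0 q=1 p=0 x=1
t17.Δ0 u=1 clk=1 y=0 q=1 p=0 x=1
t17.Δ1 u=1 clk=0 y=0 q=1 p=0 x=1
t18.Δ0 u=1 clk=0 y=0 q=1 p=0 x=1
t18.Δ1 u=1 clk=1 y=0 q=1 p=0 x=1
t18.Δ2 u=1 clk=1 y=0 q=1 p=0 x=0
t18.Δ3 u=0 clk=1 y=0 q=1 p=0 x=0
t19.Δ0 u=0 clk=1 y=0 q=1 p=0 x=0
t19.Δ1 u=0 clk=0 y=0 q=1 p=0 x=0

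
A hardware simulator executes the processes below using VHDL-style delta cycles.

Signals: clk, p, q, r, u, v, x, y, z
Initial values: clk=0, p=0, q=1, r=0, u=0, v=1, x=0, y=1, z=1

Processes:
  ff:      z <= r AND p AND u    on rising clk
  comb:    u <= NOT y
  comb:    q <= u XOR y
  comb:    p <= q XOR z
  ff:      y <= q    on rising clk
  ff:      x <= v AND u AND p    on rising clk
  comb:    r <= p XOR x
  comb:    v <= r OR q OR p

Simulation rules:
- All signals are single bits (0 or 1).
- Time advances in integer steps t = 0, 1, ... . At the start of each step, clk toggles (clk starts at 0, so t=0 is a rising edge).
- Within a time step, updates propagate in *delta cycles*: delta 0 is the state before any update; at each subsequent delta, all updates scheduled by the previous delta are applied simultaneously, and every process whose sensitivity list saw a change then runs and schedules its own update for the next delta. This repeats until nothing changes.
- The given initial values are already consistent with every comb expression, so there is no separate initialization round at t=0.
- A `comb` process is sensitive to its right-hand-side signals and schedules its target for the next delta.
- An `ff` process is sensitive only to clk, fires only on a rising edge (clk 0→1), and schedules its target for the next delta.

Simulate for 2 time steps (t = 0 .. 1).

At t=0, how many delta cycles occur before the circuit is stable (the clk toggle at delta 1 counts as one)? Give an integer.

t0.Δ0 x=0 u=0 y=1 q=1 p=0 r=0 z=1 clk=0 v=1
t0.Δ1 x=0 u=0 y=1 q=1 p=0 r=0 z=1 clk=1 v=1
t0.Δ2 x=0 u=0 y=1 q=1 p=0 r=0 z=0 clk=1 v=1
t0.Δ3 x=0 u=0 y=1 q=1 p=1 r=0 z=0 clk=1 v=1
t0.Δ4 x=0 u=0 y=1 q=1 p=1 r=1 z=0 clk=1 v=1
t1.Δ0 x=0 u=0 y=1 q=1 p=1 r=1 z=0 clk=1 v=1
t1.Δ1 x=0 u=0 y=1 q=1 p=1 r=1 z=0 clk=0 v=1

4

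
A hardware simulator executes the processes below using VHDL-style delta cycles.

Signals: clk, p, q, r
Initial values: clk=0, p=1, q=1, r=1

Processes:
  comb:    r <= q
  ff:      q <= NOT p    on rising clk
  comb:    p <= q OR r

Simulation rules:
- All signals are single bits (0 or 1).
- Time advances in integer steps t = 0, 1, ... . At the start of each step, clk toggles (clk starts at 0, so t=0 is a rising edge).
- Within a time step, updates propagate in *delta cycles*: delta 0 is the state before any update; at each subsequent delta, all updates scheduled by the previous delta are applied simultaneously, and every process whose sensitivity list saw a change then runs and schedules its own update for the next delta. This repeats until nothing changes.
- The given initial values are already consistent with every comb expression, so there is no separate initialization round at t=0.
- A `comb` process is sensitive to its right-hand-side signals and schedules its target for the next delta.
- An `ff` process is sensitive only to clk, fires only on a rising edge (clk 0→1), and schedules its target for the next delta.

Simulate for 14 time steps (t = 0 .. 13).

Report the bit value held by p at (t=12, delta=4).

[bits: p,clk,q,r]
t=0: Δ0=1011 Δ1=1111 Δ2=1101 Δ3=1100 Δ4=0100 | 4Δ
t=1: Δ0=0100 Δ1=0000 | 1Δ
t=2: Δ0=0000 Δ1=0100 Δ2=0110 Δ3=1111 | 3Δ
t=3: Δ0=1111 Δ1=1011 | 1Δ
t=4: Δ0=1011 Δ1=1111 Δ2=1101 Δ3=1100 Δ4=0100 | 4Δ
t=5: Δ0=0100 Δ1=0000 | 1Δ
t=6: Δ0=0000 Δ1=0100 Δ2=0110 Δ3=1111 | 3Δ
t=7: Δ0=1111 Δ1=1011 | 1Δ
t=8: Δ0=1011 Δ1=1111 Δ2=1101 Δ3=1100 Δ4=0100 | 4Δ
t=9: Δ0=0100 Δ1=0000 | 1Δ
t=10: Δ0=0000 Δ1=0100 Δ2=0110 Δ3=1111 | 3Δ
t=11: Δ0=1111 Δ1=1011 | 1Δ
t=12: Δ0=1011 Δ1=1111 Δ2=1101 Δ3=1100 Δ4=0100 | 4Δ
t=13: Δ0=0100 Δ1=0000 | 1Δ

0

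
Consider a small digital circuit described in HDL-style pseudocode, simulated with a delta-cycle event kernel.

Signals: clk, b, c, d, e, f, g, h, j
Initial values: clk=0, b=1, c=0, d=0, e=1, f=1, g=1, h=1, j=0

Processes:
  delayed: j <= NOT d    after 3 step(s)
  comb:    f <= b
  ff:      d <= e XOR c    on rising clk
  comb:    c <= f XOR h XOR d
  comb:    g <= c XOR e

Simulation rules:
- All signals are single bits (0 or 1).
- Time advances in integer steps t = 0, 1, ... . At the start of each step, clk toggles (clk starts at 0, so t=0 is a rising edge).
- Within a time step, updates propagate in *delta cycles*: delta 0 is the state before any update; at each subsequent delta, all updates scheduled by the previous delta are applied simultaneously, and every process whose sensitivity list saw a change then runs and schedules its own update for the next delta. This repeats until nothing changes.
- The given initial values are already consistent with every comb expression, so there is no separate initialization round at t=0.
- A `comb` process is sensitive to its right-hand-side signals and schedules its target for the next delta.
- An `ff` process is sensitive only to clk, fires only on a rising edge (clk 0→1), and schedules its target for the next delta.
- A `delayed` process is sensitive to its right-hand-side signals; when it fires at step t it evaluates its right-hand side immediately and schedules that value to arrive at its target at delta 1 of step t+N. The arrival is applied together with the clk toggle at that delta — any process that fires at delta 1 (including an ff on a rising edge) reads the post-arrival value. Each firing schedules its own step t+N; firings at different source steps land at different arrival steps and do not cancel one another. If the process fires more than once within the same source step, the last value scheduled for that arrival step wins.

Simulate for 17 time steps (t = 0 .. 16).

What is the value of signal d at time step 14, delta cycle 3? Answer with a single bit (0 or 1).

t=0 Δ0: g=1 clk=0 b=1 h=1 f=1 c=0 d=0 j=0 e=1
  Δ1: clk:0→1
  Δ2: d:0→1
  Δ3: c:0→1
  Δ4: g:1→0
  (4Δ to stable)
t=1 Δ0: g=0 clk=1 b=1 h=1 f=1 c=1 d=1 j=0 e=1
  Δ1: clk:1→0
  (1Δ to stable)
t=2 Δ0: g=0 clk=0 b=1 h=1 f=1 c=1 d=1 j=0 e=1
  Δ1: clk:0→1
  Δ2: d:1→0
  Δ3: c:1→0
  Δ4: g:0→1
  (4Δ to stable)
t=3 Δ0: g=1 clk=1 b=1 h=1 f=1 c=0 d=0 j=0 e=1
  Δ1: clk:1→0
  (1Δ to stable)
t=4 Δ0: g=1 clk=0 b=1 h=1 f=1 c=0 d=0 j=0 e=1
  Δ1: clk:0→1
  Δ2: d:0→1
  Δ3: c:0→1
  Δ4: g:1→0
  (4Δ to stable)
t=5 Δ0: g=0 clk=1 b=1 h=1 f=1 c=1 d=1 j=0 e=1
  Δ1: clk:1→0, j:0→1
  (1Δ to stable)
t=6 Δ0: g=0 clk=0 b=1 h=1 f=1 c=1 d=1 j=1 e=1
  Δ1: clk:0→1
  Δ2: d:1→0
  Δ3: c:1→0
  Δ4: g:0→1
  (4Δ to stable)
t=7 Δ0: g=1 clk=1 b=1 h=1 f=1 c=0 d=0 j=1 e=1
  Δ1: clk:1→0, j:1→0
  (1Δ to stable)
t=8 Δ0: g=1 clk=0 b=1 h=1 f=1 c=0 d=0 j=0 e=1
  Δ1: clk:0→1
  Δ2: d:0→1
  Δ3: c:0→1
  Δ4: g:1→0
  (4Δ to stable)
t=9 Δ0: g=0 clk=1 b=1 h=1 f=1 c=1 d=1 j=0 e=1
  Δ1: clk:1→0, j:0→1
  (1Δ to stable)
t=10 Δ0: g=0 clk=0 b=1 h=1 f=1 c=1 d=1 j=1 e=1
  Δ1: clk:0→1
  Δ2: d:1→0
  Δ3: c:1→0
  Δ4: g:0→1
  (4Δ to stable)
t=11 Δ0: g=1 clk=1 b=1 h=1 f=1 c=0 d=0 j=1 e=1
  Δ1: clk:1→0, j:1→0
  (1Δ to stable)
t=12 Δ0: g=1 clk=0 b=1 h=1 f=1 c=0 d=0 j=0 e=1
  Δ1: clk:0→1
  Δ2: d:0→1
  Δ3: c:0→1
  Δ4: g:1→0
  (4Δ to stable)
t=13 Δ0: g=0 clk=1 b=1 h=1 f=1 c=1 d=1 j=0 e=1
  Δ1: clk:1→0, j:0→1
  (1Δ to stable)
t=14 Δ0: g=0 clk=0 b=1 h=1 f=1 c=1 d=1 j=1 e=1
  Δ1: clk:0→1
  Δ2: d:1→0
  Δ3: c:1→0
  Δ4: g:0→1
  (4Δ to stable)
t=15 Δ0: g=1 clk=1 b=1 h=1 f=1 c=0 d=0 j=1 e=1
  Δ1: clk:1→0, j:1→0
  (1Δ to stable)
t=16 Δ0: g=1 clk=0 b=1 h=1 f=1 c=0 d=0 j=0 e=1
  Δ1: clk:0→1
  Δ2: d:0→1
  Δ3: c:0→1
  Δ4: g:1→0
  (4Δ to stable)

0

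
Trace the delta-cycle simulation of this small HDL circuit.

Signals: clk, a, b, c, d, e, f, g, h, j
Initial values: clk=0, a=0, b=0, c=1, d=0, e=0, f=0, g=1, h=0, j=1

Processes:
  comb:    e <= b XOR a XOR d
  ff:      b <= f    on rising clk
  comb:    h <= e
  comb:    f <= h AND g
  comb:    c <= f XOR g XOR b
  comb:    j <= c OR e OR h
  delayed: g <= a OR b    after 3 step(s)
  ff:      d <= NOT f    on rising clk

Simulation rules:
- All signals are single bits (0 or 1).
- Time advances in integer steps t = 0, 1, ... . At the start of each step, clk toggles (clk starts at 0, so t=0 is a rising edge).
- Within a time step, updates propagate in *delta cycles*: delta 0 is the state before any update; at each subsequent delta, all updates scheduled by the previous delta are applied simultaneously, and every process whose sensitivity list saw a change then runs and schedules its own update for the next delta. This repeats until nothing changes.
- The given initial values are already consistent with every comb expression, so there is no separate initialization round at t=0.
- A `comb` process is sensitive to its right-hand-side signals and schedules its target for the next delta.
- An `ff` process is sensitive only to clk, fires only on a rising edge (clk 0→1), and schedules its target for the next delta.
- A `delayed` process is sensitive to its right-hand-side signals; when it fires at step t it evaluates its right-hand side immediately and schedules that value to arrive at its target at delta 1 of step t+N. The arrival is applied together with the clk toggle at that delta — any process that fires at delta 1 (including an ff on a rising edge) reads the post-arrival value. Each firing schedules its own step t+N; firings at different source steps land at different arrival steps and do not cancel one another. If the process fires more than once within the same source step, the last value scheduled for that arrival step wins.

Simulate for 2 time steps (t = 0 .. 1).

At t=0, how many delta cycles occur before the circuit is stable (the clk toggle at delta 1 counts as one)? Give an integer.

6

[bits: clk,b,a,g,h,f,e,c,d,j]
t=0: Δ0=0001000101 Δ1=1001000101 Δ2=1001000111 Δ3=1001001111 Δ4=1001101111 Δ5=1001111111 Δ6=1001111011 | 6Δ
t=1: Δ0=1001111011 Δ1=0001111011 | 1Δ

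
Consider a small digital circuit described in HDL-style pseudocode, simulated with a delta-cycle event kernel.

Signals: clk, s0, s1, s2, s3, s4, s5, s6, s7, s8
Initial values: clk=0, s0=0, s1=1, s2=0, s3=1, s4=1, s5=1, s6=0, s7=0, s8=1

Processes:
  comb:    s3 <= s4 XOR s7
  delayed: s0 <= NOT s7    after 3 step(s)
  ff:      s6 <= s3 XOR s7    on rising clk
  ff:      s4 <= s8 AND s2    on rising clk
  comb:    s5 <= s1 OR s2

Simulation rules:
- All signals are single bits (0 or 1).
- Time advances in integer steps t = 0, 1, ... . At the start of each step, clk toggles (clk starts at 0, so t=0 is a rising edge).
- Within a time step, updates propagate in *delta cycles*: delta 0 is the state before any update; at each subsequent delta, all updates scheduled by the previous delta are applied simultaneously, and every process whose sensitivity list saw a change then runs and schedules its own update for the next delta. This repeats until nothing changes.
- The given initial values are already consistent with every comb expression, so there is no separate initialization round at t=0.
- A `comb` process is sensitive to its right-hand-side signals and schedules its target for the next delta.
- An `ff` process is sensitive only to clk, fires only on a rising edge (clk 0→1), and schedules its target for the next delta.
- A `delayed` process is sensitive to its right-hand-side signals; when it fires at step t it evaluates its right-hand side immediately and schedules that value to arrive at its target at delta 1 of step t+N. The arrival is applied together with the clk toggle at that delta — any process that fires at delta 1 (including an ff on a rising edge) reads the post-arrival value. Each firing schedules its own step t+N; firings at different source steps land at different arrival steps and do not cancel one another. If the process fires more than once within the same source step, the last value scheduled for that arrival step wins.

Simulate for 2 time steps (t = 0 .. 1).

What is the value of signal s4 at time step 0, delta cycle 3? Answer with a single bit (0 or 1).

t0.Δ0 s0=0 s3=1 clk=0 s1=1 s5=1 s7=0 s4=1 s6=0 s2=0 s8=1
t0.Δ1 s0=0 s3=1 clk=1 s1=1 s5=1 s7=0 s4=1 s6=0 s2=0 s8=1
t0.Δ2 s0=0 s3=1 clk=1 s1=1 s5=1 s7=0 s4=0 s6=1 s2=0 s8=1
t0.Δ3 s0=0 s3=0 clk=1 s1=1 s5=1 s7=0 s4=0 s6=1 s2=0 s8=1
t1.Δ0 s0=0 s3=0 clk=1 s1=1 s5=1 s7=0 s4=0 s6=1 s2=0 s8=1
t1.Δ1 s0=0 s3=0 clk=0 s1=1 s5=1 s7=0 s4=0 s6=1 s2=0 s8=1

0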